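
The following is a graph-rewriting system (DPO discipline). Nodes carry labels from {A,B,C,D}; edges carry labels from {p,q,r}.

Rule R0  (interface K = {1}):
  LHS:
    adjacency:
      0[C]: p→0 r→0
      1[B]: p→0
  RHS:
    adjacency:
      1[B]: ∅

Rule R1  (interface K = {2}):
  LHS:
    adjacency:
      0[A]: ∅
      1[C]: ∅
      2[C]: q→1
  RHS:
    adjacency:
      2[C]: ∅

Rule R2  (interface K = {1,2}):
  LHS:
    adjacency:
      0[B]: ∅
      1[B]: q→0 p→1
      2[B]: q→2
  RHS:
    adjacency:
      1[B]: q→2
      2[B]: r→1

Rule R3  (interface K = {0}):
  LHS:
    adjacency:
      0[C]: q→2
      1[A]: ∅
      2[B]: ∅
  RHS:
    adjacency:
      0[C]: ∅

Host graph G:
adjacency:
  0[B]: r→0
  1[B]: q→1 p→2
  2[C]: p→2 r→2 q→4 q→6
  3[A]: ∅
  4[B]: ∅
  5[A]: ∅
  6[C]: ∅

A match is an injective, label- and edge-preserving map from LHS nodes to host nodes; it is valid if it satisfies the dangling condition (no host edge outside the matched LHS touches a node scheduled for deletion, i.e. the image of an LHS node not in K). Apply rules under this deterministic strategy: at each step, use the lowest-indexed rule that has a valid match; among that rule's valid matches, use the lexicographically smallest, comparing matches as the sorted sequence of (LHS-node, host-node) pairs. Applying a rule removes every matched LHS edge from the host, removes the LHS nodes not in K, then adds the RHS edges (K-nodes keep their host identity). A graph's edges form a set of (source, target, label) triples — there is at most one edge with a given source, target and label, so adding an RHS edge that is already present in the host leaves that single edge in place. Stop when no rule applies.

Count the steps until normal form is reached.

[0] host  ⇒  7 nodes, 7 edges  {0-r->0 1-q->1 1-p->2 2-p->2 2-r->2 2-q->4 2-q->6}
[1] R1 @ {0↦3, 1↦6, 2↦2}  ⇒  5 nodes, 6 edges  {0-r->0 1-q->1 1-p->2 2-p->2 2-r->2 2-q->4}
[2] R3 @ {0↦2, 1↦5, 2↦4}  ⇒  3 nodes, 5 edges  {0-r->0 1-q->1 1-p->2 2-p->2 2-r->2}
[3] R0 @ {0↦2, 1↦1}  ⇒  2 nodes, 2 edges  {0-r->0 1-q->1}
final graph: no rule applies after step 3

Answer: 3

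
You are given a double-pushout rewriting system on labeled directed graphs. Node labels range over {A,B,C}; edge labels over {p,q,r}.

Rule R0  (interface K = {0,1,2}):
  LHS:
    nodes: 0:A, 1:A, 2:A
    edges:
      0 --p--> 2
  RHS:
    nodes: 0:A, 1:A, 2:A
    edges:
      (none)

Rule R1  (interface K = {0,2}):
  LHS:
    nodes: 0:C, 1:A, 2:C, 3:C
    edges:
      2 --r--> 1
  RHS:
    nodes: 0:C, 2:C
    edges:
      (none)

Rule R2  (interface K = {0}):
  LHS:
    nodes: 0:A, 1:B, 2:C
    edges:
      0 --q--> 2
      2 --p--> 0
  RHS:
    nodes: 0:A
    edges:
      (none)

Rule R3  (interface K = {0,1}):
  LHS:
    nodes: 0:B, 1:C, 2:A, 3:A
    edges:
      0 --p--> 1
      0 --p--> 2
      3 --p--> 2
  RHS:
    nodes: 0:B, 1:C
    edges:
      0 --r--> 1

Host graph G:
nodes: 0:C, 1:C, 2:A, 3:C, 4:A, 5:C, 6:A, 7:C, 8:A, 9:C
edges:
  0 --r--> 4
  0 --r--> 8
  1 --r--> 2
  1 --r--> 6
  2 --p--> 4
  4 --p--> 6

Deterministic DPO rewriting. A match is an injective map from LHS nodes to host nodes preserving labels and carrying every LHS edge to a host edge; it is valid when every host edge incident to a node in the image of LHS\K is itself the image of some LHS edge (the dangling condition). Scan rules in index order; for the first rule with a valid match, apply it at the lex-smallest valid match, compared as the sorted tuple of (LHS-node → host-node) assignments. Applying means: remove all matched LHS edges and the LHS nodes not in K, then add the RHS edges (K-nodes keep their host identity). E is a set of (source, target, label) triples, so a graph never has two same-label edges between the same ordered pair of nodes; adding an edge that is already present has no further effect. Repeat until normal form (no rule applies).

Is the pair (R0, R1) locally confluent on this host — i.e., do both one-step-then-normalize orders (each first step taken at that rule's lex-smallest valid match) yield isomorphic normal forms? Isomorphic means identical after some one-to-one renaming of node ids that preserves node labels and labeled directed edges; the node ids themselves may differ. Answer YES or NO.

branch R0-first: apply at {0↦2, 1↦6, 2↦4} → |E|=5, then 5 more step(s) → NF |V|=2 |E|=0 V={0:C, 1:C} E=∅
branch R1-first: apply at {0↦1, 1↦8, 2↦0, 3↦3} → |E|=5, then 5 more step(s) → NF |V|=2 |E|=0 V={0:C, 1:C} E=∅
graphs isomorphic (equal up to label-preserving node renaming)

Answer: YES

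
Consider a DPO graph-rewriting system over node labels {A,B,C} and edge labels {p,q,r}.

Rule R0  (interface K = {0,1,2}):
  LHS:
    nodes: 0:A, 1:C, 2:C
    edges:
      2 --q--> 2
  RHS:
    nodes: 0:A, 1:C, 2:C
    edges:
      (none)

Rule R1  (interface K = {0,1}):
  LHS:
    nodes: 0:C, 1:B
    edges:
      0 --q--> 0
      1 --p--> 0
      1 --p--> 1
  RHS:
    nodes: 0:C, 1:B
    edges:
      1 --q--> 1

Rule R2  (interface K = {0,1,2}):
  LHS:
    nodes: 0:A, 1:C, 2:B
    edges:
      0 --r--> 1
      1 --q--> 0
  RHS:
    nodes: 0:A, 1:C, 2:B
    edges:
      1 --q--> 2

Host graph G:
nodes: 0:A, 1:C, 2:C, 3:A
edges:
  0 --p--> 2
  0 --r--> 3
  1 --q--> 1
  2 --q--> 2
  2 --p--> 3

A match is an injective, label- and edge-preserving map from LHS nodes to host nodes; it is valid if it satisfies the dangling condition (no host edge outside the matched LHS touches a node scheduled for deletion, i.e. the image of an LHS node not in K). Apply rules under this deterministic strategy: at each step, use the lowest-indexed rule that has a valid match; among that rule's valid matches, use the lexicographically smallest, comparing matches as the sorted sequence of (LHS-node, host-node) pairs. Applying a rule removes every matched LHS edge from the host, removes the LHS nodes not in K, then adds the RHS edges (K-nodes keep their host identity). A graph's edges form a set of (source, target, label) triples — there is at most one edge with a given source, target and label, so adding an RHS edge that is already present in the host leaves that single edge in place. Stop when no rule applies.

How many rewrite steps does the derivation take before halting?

Answer: 2

Rewrite trace:
start.  V:4 E:5  edges: 0-p->2 0-r->3 1-q->1 2-q->2 2-p->3
1. fire R0 via {0↦0, 1↦1, 2↦2}  →  V:4 E:4  edges: 0-p->2 0-r->3 1-q->1 2-p->3
2. fire R0 via {0↦0, 1↦2, 2↦1}  →  V:4 E:3  edges: 0-p->2 0-r->3 2-p->3
normal form: no rule applies after step 2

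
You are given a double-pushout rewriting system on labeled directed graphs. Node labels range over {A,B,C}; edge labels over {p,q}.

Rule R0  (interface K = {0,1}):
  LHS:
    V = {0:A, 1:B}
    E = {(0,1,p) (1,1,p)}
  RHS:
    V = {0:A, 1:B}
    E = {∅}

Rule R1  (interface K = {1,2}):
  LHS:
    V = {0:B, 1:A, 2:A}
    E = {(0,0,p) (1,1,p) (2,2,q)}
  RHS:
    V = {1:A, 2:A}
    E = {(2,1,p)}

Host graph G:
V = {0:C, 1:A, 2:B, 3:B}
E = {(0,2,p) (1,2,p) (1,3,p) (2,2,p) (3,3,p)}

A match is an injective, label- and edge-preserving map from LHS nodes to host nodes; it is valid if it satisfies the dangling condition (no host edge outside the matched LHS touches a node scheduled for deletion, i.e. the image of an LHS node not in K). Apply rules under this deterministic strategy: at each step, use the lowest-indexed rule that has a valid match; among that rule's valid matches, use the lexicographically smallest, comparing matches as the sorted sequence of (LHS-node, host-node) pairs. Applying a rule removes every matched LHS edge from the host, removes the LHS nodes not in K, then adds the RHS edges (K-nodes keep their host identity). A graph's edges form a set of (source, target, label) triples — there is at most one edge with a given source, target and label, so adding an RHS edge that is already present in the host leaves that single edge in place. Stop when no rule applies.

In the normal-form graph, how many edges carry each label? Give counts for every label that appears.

Answer: p:1

Rewrite trace:
initial: |V|=4 |E|=5  E = 0-p->2 1-p->2 1-p->3 2-p->2 3-p->3
step 1: apply R0 at {0↦1, 1↦2}  → |V|=4 |E|=3  E = 0-p->2 1-p->3 3-p->3
step 2: apply R0 at {0↦1, 1↦3}  → |V|=4 |E|=1  E = 0-p->2
halt: no rule applies after step 2
NF edges: [(0, 2, 'p')]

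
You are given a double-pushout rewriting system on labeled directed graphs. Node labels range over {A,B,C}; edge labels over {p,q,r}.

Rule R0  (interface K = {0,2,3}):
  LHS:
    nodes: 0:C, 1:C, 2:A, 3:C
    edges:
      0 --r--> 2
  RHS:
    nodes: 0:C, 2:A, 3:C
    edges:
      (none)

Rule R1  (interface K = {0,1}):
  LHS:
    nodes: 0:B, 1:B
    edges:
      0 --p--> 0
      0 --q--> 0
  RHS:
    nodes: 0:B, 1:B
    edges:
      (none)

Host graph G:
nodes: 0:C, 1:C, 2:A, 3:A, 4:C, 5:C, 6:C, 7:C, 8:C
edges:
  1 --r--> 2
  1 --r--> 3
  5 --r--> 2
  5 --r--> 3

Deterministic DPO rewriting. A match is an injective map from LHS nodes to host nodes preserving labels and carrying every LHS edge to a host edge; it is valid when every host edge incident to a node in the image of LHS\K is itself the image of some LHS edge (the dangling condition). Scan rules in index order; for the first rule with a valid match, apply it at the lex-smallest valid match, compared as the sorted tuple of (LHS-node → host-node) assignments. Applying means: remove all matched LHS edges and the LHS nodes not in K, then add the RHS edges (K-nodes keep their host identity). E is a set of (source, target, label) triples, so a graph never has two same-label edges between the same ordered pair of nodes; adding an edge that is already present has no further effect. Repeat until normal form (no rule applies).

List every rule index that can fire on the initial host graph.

Answer: [R0]

Derivation:
R0: 100 valid matches — {0↦1, 1↦0, 2↦2, 3↦4}, {0↦1, 1↦0, 2↦2, 3↦5}, {0↦1, 1↦0, 2↦2, 3↦6} (+97 more)
R1: no valid match — LHS pattern not found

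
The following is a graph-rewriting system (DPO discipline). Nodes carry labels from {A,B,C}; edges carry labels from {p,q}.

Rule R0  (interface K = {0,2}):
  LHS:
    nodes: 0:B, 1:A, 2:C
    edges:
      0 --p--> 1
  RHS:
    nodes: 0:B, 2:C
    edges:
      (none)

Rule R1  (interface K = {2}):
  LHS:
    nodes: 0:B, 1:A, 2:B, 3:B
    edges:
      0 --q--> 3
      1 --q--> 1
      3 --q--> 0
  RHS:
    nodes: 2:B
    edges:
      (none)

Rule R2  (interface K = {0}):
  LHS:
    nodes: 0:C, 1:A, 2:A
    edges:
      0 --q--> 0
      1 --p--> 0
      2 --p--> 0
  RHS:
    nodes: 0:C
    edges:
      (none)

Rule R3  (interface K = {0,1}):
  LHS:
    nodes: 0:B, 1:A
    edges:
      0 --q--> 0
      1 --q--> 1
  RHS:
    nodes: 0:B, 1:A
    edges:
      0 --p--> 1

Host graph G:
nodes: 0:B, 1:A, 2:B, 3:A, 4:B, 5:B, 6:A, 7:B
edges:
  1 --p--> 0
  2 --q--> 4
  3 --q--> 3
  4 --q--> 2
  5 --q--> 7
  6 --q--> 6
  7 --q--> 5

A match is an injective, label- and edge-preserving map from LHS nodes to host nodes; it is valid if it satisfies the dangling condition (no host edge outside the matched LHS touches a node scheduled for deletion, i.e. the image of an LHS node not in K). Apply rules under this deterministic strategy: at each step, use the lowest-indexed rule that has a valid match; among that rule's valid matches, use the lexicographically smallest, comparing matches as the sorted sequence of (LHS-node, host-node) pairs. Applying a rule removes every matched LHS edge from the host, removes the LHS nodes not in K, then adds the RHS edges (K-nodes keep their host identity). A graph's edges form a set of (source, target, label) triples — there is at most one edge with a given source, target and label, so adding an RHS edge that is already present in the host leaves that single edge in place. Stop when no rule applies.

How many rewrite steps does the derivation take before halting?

Answer: 2

Rewrite trace:
[0] host  ⇒  8 nodes, 7 edges  {1-p->0 2-q->4 3-q->3 4-q->2 5-q->7 6-q->6 7-q->5}
[1] R1 @ {0↦2, 1↦3, 2↦0, 3↦4}  ⇒  5 nodes, 4 edges  {1-p->0 5-q->7 6-q->6 7-q->5}
[2] R1 @ {0↦5, 1↦6, 2↦0, 3↦7}  ⇒  2 nodes, 1 edges  {1-p->0}
halt: no rule applies after step 2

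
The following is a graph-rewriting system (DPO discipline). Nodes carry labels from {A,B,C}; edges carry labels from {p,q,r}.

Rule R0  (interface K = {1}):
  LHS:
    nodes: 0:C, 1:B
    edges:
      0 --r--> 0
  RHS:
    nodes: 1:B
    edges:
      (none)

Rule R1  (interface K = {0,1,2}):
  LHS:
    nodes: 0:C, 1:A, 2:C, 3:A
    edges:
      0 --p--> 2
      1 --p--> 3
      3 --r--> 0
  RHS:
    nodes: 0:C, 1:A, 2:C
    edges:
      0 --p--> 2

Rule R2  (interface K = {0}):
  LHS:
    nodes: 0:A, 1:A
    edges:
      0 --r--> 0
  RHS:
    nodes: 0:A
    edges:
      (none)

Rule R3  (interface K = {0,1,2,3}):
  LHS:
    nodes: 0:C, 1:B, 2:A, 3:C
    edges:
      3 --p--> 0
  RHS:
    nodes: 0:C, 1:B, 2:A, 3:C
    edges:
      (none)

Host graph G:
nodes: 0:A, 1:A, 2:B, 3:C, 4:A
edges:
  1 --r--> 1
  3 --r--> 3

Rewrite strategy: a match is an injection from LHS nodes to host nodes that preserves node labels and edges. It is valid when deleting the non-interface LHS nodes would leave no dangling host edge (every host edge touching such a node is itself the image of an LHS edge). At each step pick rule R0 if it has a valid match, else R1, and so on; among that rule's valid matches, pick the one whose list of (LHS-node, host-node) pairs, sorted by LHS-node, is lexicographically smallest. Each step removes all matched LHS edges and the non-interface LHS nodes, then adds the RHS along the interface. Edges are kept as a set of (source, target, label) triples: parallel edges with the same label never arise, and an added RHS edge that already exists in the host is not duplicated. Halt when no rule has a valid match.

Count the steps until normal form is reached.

Answer: 2

Steps:
start.  V:5 E:2  edges: 1-r->1 3-r->3
1. fire R0 via {0↦3, 1↦2}  →  V:4 E:1  edges: 1-r->1
2. fire R2 via {0↦1, 1↦0}  →  V:3 E:0  edges: ∅
halt: no rule applies after step 2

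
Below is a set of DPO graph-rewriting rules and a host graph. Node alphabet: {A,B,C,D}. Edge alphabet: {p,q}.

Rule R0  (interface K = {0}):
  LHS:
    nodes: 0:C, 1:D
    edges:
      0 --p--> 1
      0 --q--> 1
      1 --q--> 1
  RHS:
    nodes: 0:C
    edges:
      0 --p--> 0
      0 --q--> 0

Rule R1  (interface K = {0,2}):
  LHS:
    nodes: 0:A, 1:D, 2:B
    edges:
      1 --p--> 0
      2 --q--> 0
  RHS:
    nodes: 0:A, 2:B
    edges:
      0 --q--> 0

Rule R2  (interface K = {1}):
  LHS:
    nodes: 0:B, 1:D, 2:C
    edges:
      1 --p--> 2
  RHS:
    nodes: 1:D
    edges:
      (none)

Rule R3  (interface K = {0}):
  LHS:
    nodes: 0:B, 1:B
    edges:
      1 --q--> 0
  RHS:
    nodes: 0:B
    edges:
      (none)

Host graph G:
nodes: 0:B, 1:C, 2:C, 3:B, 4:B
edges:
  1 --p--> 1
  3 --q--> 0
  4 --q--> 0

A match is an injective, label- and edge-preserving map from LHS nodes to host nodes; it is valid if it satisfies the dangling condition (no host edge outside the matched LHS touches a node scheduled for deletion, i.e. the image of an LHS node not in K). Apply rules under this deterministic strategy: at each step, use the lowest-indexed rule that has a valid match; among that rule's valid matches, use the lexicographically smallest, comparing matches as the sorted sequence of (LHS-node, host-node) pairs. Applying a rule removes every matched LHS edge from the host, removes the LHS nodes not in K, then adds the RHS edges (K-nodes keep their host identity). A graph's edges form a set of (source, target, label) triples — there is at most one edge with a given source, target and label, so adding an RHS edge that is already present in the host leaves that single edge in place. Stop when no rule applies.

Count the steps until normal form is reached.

[0] host  ⇒  5 nodes, 3 edges  {1-p->1 3-q->0 4-q->0}
[1] R3 @ {0↦0, 1↦3}  ⇒  4 nodes, 2 edges  {1-p->1 4-q->0}
[2] R3 @ {0↦0, 1↦4}  ⇒  3 nodes, 1 edges  {1-p->1}
halt: no rule applies after step 2

Answer: 2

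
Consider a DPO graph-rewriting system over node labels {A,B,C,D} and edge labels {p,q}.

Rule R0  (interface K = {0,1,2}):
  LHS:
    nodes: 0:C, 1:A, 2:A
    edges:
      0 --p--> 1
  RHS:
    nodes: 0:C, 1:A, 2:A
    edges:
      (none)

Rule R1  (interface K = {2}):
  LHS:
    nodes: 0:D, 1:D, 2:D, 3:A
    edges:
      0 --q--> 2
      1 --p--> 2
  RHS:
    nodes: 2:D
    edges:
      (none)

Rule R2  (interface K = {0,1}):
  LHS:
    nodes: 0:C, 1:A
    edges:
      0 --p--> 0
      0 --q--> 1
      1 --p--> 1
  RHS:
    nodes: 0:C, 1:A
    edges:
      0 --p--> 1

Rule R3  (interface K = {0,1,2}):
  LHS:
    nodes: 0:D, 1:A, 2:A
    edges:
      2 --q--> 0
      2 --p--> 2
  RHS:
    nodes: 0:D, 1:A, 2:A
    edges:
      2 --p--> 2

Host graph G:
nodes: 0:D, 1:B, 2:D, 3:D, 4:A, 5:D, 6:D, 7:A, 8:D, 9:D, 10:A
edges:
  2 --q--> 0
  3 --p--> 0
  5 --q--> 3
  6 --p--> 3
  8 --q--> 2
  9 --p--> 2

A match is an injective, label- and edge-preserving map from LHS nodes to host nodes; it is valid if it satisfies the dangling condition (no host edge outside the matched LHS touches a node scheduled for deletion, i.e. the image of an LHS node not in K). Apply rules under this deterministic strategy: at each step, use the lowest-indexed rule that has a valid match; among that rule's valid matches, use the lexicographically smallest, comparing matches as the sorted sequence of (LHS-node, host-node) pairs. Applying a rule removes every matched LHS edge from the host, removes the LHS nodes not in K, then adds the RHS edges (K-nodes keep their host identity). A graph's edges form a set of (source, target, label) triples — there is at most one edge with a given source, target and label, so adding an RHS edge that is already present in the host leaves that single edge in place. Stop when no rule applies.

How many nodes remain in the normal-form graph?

initial: |V|=11 |E|=6  E = 2-q->0 3-p->0 5-q->3 6-p->3 8-q->2 9-p->2
step 1: apply R1 at {0↦5, 1↦6, 2↦3, 3↦4}  → |V|=8 |E|=4  E = 2-q->0 3-p->0 8-q->2 9-p->2
step 2: apply R1 at {0↦8, 1↦9, 2↦2, 3↦7}  → |V|=5 |E|=2  E = 2-q->0 3-p->0
step 3: apply R1 at {0↦2, 1↦3, 2↦0, 3↦10}  → |V|=2 |E|=0  E = ∅
normal form: no rule applies after step 3
NF nodes: {0:D, 1:B}

Answer: 2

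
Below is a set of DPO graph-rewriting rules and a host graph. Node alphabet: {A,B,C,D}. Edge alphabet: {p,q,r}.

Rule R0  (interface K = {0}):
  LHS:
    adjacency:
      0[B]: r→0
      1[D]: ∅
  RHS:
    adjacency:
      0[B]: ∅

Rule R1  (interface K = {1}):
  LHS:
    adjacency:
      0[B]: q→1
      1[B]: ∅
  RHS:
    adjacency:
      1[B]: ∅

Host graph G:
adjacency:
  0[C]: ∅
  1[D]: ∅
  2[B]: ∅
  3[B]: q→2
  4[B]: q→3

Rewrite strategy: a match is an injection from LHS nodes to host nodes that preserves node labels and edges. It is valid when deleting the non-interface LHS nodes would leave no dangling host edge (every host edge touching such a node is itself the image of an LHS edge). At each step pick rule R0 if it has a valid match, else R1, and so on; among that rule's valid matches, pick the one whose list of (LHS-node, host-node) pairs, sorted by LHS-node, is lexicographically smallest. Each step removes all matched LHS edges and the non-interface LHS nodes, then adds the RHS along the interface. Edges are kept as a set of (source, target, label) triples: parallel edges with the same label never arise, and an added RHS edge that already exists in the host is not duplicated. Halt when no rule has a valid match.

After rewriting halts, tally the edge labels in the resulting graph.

start.  V:5 E:2  edges: 3-q->2 4-q->3
1. fire R1 via {0↦4, 1↦3}  →  V:4 E:1  edges: 3-q->2
2. fire R1 via {0↦3, 1↦2}  →  V:3 E:0  edges: ∅
final graph: no rule applies after step 2
NF edges: []

Answer: (no edges)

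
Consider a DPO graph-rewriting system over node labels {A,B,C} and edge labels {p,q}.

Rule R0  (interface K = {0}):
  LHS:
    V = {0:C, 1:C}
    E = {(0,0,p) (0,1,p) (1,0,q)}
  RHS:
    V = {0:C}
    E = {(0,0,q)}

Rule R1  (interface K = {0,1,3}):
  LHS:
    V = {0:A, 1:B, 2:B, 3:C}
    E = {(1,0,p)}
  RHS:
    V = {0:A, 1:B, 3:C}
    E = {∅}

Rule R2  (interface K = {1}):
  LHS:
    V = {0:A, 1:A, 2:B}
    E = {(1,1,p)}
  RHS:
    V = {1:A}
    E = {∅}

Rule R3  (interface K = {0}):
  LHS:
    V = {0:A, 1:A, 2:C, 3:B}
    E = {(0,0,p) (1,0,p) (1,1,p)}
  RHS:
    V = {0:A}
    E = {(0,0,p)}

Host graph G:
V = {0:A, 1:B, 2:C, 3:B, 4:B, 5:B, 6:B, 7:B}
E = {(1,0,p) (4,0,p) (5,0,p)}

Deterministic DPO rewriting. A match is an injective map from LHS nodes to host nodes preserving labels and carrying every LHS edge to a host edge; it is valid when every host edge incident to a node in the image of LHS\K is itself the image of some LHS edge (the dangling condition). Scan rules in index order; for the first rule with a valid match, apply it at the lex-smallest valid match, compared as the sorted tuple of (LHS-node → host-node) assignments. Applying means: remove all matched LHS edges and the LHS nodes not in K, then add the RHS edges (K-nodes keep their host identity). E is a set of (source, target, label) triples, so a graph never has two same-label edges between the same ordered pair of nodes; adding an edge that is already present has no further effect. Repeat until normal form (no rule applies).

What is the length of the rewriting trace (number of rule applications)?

Answer: 3

Rewrite trace:
start.  V:8 E:3  edges: 1-p->0 4-p->0 5-p->0
1. fire R1 via {0↦0, 1↦1, 2↦3, 3↦2}  →  V:7 E:2  edges: 4-p->0 5-p->0
2. fire R1 via {0↦0, 1↦4, 2↦1, 3↦2}  →  V:6 E:1  edges: 5-p->0
3. fire R1 via {0↦0, 1↦5, 2↦4, 3↦2}  →  V:5 E:0  edges: ∅
normal form: no rule applies after step 3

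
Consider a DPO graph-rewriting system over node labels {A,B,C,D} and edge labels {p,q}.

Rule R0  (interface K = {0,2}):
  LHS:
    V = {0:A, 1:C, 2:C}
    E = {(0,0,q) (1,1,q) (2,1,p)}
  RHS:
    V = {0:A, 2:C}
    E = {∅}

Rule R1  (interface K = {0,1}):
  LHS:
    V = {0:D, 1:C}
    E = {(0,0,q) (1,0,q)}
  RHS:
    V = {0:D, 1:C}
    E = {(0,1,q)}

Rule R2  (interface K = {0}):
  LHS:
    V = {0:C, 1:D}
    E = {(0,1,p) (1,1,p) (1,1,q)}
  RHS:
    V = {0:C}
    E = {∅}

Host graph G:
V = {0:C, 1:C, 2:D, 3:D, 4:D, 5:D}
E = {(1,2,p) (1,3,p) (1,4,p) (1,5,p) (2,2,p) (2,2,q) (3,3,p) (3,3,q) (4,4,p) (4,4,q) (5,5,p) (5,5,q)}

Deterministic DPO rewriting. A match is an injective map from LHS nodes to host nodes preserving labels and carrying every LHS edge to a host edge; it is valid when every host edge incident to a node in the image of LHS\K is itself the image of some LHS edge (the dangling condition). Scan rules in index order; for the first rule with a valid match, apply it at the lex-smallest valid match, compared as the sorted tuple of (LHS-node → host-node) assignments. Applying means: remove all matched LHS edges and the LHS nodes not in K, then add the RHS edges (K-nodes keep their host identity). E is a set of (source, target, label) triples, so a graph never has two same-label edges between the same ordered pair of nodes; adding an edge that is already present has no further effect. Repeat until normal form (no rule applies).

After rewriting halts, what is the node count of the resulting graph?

initial: |V|=6 |E|=12  E = 1-p->2 1-p->3 1-p->4 1-p->5 2-p->2 2-q->2 3-p->3 3-q->3 4-p->4 4-q->4 5-p->5 5-q->5
step 1: apply R2 at {0↦1, 1↦2}  → |V|=5 |E|=9  E = 1-p->3 1-p->4 1-p->5 3-p->3 3-q->3 4-p->4 4-q->4 5-p->5 5-q->5
step 2: apply R2 at {0↦1, 1↦3}  → |V|=4 |E|=6  E = 1-p->4 1-p->5 4-p->4 4-q->4 5-p->5 5-q->5
step 3: apply R2 at {0↦1, 1↦4}  → |V|=3 |E|=3  E = 1-p->5 5-p->5 5-q->5
step 4: apply R2 at {0↦1, 1↦5}  → |V|=2 |E|=0  E = ∅
normal form: no rule applies after step 4
NF nodes: {0:C, 1:C}

Answer: 2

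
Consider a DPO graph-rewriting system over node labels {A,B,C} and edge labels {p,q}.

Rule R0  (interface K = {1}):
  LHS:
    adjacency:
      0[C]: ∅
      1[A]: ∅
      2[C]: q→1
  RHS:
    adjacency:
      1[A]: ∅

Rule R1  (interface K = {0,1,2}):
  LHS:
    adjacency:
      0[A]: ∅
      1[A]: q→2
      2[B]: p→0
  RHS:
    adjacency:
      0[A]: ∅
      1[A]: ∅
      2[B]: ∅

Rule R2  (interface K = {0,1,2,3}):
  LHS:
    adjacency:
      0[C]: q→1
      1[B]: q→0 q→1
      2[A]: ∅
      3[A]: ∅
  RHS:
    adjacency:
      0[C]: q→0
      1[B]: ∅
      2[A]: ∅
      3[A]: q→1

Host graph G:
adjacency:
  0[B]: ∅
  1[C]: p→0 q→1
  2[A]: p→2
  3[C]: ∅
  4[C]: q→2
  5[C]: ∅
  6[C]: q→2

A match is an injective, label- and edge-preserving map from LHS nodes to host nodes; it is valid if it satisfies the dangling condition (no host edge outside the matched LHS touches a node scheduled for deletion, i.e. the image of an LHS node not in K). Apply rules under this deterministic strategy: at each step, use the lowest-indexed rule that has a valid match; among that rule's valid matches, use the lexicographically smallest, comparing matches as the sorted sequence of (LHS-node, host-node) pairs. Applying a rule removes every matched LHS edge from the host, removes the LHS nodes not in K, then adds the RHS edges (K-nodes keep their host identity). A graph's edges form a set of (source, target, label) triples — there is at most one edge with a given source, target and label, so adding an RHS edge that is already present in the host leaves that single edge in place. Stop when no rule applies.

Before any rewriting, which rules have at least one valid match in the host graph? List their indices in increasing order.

R0: 4 valid matches — {0↦3, 1↦2, 2↦4}, {0↦3, 1↦2, 2↦6}, {0↦5, 1↦2, 2↦4} (+1 more)
R1: no valid match — LHS pattern not found
R2: no valid match — LHS pattern not found

Answer: [R0]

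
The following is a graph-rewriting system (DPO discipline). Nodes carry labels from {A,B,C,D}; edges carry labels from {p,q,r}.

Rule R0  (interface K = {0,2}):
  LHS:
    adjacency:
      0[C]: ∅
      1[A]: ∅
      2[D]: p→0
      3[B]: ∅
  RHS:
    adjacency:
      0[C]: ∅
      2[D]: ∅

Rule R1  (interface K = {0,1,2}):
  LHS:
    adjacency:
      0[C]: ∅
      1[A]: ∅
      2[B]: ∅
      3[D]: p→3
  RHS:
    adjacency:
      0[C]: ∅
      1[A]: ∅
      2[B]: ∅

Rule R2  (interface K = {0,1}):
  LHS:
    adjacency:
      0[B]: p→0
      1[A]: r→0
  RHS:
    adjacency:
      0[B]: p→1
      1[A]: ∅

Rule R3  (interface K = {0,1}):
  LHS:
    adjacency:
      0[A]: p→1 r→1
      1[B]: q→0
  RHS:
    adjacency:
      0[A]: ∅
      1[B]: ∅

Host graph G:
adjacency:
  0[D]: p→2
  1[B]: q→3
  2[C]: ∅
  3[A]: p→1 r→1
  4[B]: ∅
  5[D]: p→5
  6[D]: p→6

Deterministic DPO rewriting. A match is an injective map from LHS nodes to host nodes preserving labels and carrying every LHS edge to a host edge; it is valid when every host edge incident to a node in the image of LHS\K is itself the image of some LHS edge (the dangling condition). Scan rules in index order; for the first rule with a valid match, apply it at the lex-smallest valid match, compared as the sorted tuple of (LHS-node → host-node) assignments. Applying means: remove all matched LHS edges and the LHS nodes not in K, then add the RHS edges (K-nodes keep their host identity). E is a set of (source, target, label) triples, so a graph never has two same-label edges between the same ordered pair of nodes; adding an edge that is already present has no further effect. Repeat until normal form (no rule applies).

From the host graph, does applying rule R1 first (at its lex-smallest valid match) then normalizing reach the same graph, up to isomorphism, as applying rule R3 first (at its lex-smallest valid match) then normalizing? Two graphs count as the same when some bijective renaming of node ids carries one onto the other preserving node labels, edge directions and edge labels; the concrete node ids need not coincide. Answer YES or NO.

branch R1-first: apply at {0↦2, 1↦3, 2↦1, 3↦5} → |E|=5, then 3 more step(s) → NF |V|=3 |E|=0 V={0:D, 2:C, 4:B} E=∅
branch R3-first: apply at {0↦3, 1↦1} → |E|=3, then 1 more step(s) → NF |V|=5 |E|=2 V={0:D, 2:C, 4:B, 5:D, 6:D} E=5-p->5 6-p->6
graphs not isomorphic

Answer: NO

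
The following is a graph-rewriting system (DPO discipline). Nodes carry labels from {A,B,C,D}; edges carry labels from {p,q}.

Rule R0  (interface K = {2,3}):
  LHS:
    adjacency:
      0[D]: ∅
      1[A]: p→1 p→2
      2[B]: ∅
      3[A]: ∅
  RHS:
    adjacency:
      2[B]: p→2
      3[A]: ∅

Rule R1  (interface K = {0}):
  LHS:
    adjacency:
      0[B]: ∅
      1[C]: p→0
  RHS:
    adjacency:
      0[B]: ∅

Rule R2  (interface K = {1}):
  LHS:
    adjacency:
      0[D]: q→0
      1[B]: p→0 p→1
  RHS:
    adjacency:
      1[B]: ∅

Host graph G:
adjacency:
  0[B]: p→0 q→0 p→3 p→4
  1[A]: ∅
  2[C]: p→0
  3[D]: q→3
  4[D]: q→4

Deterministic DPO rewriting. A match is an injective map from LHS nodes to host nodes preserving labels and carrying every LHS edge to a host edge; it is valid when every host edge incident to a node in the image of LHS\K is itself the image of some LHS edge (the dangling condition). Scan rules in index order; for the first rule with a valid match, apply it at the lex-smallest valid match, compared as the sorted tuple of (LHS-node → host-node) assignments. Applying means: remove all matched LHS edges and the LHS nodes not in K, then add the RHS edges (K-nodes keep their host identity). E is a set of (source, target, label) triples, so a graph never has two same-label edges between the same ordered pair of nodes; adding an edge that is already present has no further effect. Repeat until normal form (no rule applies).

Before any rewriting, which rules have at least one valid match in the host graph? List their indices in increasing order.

R0: no valid match — LHS pattern not found
R1: 1 valid match — {0↦0, 1↦2}
R2: 2 valid matches — {0↦3, 1↦0}, {0↦4, 1↦0}

Answer: [R1,R2]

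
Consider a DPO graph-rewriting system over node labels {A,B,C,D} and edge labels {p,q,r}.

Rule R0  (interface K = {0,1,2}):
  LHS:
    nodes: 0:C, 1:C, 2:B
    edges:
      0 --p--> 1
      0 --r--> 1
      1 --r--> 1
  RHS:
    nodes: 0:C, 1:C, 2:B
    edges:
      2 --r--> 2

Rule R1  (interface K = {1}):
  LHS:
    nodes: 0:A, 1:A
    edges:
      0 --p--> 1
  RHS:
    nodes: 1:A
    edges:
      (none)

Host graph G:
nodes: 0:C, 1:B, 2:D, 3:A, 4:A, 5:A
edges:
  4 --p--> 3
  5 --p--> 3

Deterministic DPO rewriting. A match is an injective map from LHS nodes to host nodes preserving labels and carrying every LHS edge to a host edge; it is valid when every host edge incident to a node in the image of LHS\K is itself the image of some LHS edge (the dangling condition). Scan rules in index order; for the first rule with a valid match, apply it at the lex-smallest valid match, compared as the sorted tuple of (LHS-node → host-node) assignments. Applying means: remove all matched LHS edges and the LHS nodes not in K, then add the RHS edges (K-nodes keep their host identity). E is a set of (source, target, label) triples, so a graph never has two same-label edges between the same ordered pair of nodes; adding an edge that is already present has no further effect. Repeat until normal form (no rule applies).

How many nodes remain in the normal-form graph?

Answer: 4

Derivation:
initial: |V|=6 |E|=2  E = 4-p->3 5-p->3
step 1: apply R1 at {0↦4, 1↦3}  → |V|=5 |E|=1  E = 5-p->3
step 2: apply R1 at {0↦5, 1↦3}  → |V|=4 |E|=0  E = ∅
final graph: no rule applies after step 2
NF nodes: {0:C, 1:B, 2:D, 3:A}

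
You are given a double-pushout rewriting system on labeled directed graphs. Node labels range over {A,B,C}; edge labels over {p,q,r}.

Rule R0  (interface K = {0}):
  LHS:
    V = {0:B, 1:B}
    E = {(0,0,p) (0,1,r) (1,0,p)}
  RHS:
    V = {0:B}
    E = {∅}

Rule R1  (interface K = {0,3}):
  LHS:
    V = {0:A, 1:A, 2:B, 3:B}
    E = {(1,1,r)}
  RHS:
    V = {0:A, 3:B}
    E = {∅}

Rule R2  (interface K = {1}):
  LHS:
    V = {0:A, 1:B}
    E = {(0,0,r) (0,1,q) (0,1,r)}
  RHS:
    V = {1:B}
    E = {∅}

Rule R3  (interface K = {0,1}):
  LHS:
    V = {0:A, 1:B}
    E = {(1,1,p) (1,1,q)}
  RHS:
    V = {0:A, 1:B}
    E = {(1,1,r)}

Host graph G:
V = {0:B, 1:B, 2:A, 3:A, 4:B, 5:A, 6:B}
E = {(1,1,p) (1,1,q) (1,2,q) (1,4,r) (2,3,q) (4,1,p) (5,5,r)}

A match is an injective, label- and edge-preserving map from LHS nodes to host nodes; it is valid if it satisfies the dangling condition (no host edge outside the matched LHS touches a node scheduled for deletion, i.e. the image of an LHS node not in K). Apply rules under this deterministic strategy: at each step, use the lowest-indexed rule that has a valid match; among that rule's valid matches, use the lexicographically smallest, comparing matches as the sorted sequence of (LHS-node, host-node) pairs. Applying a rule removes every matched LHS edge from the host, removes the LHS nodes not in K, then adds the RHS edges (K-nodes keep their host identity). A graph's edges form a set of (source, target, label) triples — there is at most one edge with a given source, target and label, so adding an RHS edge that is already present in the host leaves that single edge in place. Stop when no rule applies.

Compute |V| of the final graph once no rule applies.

[0] host  ⇒  7 nodes, 7 edges  {1-p->1 1-q->1 1-q->2 1-r->4 2-q->3 4-p->1 5-r->5}
[1] R0 @ {0↦1, 1↦4}  ⇒  6 nodes, 4 edges  {1-q->1 1-q->2 2-q->3 5-r->5}
[2] R1 @ {0↦2, 1↦5, 2↦0, 3↦1}  ⇒  4 nodes, 3 edges  {1-q->1 1-q->2 2-q->3}
halt: no rule applies after step 2
NF nodes: {1:B, 2:A, 3:A, 6:B}

Answer: 4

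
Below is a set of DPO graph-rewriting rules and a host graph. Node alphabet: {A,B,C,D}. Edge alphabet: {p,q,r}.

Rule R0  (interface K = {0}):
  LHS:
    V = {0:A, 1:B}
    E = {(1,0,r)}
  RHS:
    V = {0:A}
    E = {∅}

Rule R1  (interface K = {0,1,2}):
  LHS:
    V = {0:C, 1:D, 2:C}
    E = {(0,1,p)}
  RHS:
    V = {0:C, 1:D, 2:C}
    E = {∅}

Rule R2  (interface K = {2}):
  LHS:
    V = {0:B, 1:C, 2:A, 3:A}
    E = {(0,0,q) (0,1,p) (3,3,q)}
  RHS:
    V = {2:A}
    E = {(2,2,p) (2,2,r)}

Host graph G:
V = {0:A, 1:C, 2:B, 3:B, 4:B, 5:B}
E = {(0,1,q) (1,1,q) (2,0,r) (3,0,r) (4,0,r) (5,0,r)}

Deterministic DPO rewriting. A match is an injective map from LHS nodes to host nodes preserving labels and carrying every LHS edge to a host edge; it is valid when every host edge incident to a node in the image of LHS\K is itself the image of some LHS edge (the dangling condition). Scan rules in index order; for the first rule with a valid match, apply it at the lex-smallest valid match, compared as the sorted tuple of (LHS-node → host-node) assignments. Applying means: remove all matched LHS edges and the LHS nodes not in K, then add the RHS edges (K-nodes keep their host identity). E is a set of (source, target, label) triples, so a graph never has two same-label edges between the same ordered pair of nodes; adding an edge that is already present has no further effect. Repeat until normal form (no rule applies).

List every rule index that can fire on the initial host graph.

Answer: [R0]

Derivation:
R0: 4 valid matches — {0↦0, 1↦2}, {0↦0, 1↦3}, {0↦0, 1↦4} (+1 more)
R1: no valid match — LHS pattern not found
R2: no valid match — LHS pattern not found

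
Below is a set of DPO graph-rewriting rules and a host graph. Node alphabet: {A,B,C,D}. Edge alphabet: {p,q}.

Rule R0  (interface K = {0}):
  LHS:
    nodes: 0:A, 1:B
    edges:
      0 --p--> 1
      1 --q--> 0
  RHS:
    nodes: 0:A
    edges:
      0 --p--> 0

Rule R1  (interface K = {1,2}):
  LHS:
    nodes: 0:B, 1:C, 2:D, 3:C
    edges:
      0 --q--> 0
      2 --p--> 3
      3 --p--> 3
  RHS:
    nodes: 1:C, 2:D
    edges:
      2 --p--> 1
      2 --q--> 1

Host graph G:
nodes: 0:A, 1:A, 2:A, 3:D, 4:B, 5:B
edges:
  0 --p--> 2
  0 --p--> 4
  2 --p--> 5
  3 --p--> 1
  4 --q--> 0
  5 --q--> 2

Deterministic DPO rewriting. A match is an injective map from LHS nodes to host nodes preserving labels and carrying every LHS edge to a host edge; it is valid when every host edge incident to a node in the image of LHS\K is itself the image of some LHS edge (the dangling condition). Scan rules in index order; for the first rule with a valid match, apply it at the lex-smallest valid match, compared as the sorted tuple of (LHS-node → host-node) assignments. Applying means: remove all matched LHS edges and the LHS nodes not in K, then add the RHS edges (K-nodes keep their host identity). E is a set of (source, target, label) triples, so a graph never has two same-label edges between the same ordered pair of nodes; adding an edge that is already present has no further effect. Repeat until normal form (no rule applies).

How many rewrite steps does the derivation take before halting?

start.  V:6 E:6  edges: 0-p->2 0-p->4 2-p->5 3-p->1 4-q->0 5-q->2
1. fire R0 via {0↦0, 1↦4}  →  V:5 E:5  edges: 0-p->0 0-p->2 2-p->5 3-p->1 5-q->2
2. fire R0 via {0↦2, 1↦5}  →  V:4 E:4  edges: 0-p->0 0-p->2 2-p->2 3-p->1
normal form: no rule applies after step 2

Answer: 2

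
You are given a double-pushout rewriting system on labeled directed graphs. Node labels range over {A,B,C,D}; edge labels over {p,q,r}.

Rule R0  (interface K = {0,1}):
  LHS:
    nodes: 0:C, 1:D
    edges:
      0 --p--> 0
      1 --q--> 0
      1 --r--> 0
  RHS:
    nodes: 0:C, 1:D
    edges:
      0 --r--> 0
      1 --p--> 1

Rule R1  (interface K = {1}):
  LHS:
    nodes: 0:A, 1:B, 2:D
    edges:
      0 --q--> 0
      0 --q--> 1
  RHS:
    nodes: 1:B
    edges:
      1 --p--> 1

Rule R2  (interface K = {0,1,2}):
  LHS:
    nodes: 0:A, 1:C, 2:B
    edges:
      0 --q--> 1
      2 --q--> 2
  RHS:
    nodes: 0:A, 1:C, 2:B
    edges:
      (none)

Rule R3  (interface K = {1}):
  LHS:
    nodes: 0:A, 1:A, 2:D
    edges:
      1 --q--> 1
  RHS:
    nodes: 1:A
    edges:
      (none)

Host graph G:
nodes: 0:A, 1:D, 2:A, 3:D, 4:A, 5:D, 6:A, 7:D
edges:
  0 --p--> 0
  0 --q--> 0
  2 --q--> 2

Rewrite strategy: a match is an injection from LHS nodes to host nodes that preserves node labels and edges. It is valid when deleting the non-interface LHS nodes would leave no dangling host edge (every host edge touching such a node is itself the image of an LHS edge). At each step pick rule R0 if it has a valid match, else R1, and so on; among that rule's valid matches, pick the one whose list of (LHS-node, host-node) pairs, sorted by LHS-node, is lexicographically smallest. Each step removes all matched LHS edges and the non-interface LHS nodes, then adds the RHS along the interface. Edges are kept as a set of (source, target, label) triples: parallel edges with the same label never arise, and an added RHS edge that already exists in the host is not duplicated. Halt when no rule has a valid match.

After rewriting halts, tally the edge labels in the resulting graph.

Answer: p:1

Rewrite trace:
[0] host  ⇒  8 nodes, 3 edges  {0-p->0 0-q->0 2-q->2}
[1] R3 @ {0↦4, 1↦0, 2↦1}  ⇒  6 nodes, 2 edges  {0-p->0 2-q->2}
[2] R3 @ {0↦6, 1↦2, 2↦3}  ⇒  4 nodes, 1 edges  {0-p->0}
halt: no rule applies after step 2
NF edges: [(0, 0, 'p')]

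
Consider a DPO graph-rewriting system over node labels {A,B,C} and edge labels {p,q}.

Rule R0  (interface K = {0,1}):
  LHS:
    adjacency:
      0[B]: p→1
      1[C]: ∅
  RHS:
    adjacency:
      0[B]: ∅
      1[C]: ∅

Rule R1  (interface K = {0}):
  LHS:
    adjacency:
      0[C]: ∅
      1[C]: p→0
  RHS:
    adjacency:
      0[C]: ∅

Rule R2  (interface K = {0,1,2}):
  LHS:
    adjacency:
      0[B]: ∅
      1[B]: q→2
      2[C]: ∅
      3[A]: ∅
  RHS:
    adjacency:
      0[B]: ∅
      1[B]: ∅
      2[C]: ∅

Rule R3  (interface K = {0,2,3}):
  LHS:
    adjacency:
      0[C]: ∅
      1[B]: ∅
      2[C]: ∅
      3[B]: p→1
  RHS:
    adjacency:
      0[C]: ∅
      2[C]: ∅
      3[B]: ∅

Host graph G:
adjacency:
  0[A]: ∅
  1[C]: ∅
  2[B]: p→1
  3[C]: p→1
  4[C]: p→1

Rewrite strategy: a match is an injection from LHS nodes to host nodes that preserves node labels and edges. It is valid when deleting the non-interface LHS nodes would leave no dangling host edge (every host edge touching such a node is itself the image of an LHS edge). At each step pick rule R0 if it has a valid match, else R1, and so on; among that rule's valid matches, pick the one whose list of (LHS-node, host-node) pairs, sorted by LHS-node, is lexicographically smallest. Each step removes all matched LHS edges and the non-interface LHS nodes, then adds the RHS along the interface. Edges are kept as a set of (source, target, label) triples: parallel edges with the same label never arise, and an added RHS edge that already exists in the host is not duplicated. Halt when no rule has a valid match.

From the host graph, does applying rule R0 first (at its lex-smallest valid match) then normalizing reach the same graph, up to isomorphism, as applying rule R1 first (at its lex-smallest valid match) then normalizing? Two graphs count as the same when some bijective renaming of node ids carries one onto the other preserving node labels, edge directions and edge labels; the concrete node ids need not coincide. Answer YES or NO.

Answer: YES

Derivation:
branch R0-first: apply at {0↦2, 1↦1} → |E|=2, then 2 more step(s) → NF |V|=3 |E|=0 V={0:A, 1:C, 2:B} E=∅
branch R1-first: apply at {0↦1, 1↦3} → |E|=2, then 2 more step(s) → NF |V|=3 |E|=0 V={0:A, 1:C, 2:B} E=∅
graphs isomorphic (equal up to label-preserving node renaming)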